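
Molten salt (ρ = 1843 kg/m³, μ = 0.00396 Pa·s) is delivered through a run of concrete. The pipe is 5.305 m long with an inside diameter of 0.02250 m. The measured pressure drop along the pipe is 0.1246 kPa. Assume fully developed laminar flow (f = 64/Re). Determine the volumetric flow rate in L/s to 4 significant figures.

Q ≈ 0.03731 L/s

For laminar flow, f = 64/Re with Re = ρVD/μ, so Darcy-Weisbach reduces to ΔP = 32μLV/D². Solving for V: V = ΔP·D²/(32μL) = 124.6·(0.0225)²/(32·0.00396·5.305) = 0.09383 m/s.
Check: Re = ρVD/μ = 1843·0.09383·0.0225/0.00396 = 982.6 < 2300, so the laminar assumption holds.
Q = V·A = 0.09383·(π/4·0.0225²) = 3.731e-05 m³/s = 0.03731 L/s.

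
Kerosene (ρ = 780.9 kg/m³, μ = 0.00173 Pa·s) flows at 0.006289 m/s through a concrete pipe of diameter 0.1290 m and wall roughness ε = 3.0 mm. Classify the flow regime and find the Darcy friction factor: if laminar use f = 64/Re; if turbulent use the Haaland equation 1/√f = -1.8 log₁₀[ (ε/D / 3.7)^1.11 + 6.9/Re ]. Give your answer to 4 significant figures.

Re = ρVD/μ = 780.9·0.006289·0.129/0.00173 = 366.2.
Re < 2300 → laminar, so f = 64/Re = 0.1748 (roughness is irrelevant in laminar flow).

f ≈ 0.1748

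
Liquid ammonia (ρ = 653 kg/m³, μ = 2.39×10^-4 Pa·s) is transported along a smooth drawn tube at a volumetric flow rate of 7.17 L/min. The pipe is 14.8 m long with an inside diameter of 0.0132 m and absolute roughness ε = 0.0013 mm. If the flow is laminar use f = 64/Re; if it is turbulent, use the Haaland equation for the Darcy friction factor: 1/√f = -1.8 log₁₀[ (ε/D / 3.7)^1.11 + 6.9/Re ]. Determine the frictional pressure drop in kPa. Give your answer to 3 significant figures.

ΔP ≈ 6.49 kPa

Q = 7.17 L/min = 7.17/60000 = 0.0001195 m³/s.
Cross-sectional area A = πD²/4 = π(0.0132)²/4 = 0.0001368 m²; mean velocity V = Q/A = 0.0001195/0.0001368 = 0.8732 m/s.
Reynolds number Re = ρVD/μ = 653 · 0.8732 · 0.0132 / 0.000239 = 3.149e+04.
Re > 4000 → turbulent. Relative roughness ε/D = 1.3e-06/0.0132 = 9.85e-05. Haaland: 1/√f = -1.8 log₁₀[(9.85e-05/3.7)^1.11 + 6.9/3.149e+04] = -1.8 log₁₀[8.35e-06 + 0.000219] = 6.558, so f = 0.02325.
Darcy-Weisbach: ΔP = f(L/D)(ρV²/2) = 0.02325·(14.8/0.0132)·(653·0.8732²/2) = 0.02325·1121·249 = 6491 Pa.
ΔP = 6491 Pa = 6.49 kPa.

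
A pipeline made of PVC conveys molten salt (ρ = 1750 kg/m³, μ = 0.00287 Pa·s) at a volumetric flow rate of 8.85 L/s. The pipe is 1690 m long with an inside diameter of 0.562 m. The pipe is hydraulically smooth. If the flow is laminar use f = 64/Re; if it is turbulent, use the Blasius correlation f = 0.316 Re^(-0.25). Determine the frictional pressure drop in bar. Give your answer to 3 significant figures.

ΔP ≈ 0.00101 bar

Q = 8.85 L/s = 8.85/1000 = 0.00885 m³/s.
Cross-sectional area A = πD²/4 = π(0.562)²/4 = 0.2481 m²; mean velocity V = Q/A = 0.00885/0.2481 = 0.03568 m/s.
Reynolds number Re = ρVD/μ = 1750 · 0.03568 · 0.562 / 0.00287 = 1.223e+04.
Re > 4000 → turbulent. Smooth-pipe (Blasius): f = 0.316 Re^(-0.25) = 0.316/(1.223e+04)^0.25 = 0.03005.
Darcy-Weisbach: ΔP = f(L/D)(ρV²/2) = 0.03005·(1690/0.562)·(1750·0.03568²/2) = 0.03005·3007·1.114 = 100.6 Pa.
ΔP = 100.6 Pa = 0.00101 bar.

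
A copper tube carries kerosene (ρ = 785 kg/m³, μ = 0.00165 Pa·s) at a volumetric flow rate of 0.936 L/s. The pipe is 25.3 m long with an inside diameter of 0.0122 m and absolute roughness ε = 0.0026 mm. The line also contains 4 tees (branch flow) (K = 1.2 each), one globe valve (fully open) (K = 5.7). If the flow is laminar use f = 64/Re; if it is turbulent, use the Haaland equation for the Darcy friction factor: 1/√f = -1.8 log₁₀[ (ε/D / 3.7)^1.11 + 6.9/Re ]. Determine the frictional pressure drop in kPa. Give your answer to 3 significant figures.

Q = 0.936 L/s = 0.936/1000 = 0.000936 m³/s.
Cross-sectional area A = πD²/4 = π(0.0122)²/4 = 0.0001169 m²; mean velocity V = Q/A = 0.000936/0.0001169 = 8.007 m/s.
Reynolds number Re = ρVD/μ = 785 · 8.007 · 0.0122 / 0.00165 = 4.647e+04.
Re > 4000 → turbulent. Relative roughness ε/D = 2.6e-06/0.0122 = 0.000213. Haaland: 1/√f = -1.8 log₁₀[(0.000213/3.7)^1.11 + 6.9/4.647e+04] = -1.8 log₁₀[1.97e-05 + 0.000148] = 6.794, so f = 0.02167.
Total minor-loss coefficient ΣK = 4·1.2 + 1·5.7 = 10.5.
ΔP = [f·L/D + ΣK]·(ρV²/2) = [0.02167·25.3/0.0122 + 10.5]·(785·8.007²/2) = [44.93 + 10.5]·2.516e+04 = 1.395e+06 Pa.
ΔP = 1.395e+06 Pa = 1390 kPa.

ΔP ≈ 1390 kPa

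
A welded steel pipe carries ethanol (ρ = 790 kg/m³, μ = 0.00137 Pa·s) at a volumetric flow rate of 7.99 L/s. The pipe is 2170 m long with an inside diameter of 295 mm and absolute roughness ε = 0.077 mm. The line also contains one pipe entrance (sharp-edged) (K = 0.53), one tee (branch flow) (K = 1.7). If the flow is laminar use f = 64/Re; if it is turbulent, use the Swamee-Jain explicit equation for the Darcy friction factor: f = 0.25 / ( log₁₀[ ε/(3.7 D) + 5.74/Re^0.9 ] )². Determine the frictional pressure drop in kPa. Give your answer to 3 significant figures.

Q = 7.99 L/s = 7.99/1000 = 0.00799 m³/s.
Cross-sectional area A = πD²/4 = π(0.295)²/4 = 0.06835 m²; mean velocity V = Q/A = 0.00799/0.06835 = 0.1169 m/s.
Reynolds number Re = ρVD/μ = 790 · 0.1169 · 0.295 / 0.00137 = 1.989e+04.
Re > 4000 → turbulent. Relative roughness ε/D = 7.7e-05/0.295 = 0.000261. Swamee-Jain: f = 0.25/(log₁₀[0.000261/3.7 + 5.74/1.989e+04^0.9])² = 0.25/(log₁₀[7.05e-05 + 0.000777])² = 0.25/(-3.072)² = 0.02649.
Total minor-loss coefficient ΣK = 1·0.53 + 1·1.7 = 2.23.
ΔP = [f·L/D + ΣK]·(ρV²/2) = [0.02649·2170/0.295 + 2.23]·(790·0.1169²/2) = [194.9 + 2.23]·5.398 = 1064 Pa.
ΔP = 1064 Pa = 1.06 kPa.

ΔP ≈ 1.06 kPa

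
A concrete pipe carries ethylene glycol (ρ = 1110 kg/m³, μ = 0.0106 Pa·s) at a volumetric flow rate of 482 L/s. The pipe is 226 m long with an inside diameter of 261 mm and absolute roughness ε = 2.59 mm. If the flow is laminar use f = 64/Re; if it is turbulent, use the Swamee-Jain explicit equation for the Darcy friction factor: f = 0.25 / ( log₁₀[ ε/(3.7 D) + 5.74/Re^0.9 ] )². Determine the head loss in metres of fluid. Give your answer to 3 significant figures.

Q = 482 L/s = 482/1000 = 0.482 m³/s.
Cross-sectional area A = πD²/4 = π(0.261)²/4 = 0.0535 m²; mean velocity V = Q/A = 0.482/0.0535 = 9.009 m/s.
Reynolds number Re = ρVD/μ = 1110 · 9.009 · 0.261 / 0.0106 = 2.462e+05.
Re > 4000 → turbulent. Relative roughness ε/D = 0.00259/0.261 = 0.00992. Swamee-Jain: f = 0.25/(log₁₀[0.00992/3.7 + 5.74/2.462e+05^0.9])² = 0.25/(log₁₀[0.00268 + 8.07e-05])² = 0.25/(-2.559)² = 0.03819.
Darcy-Weisbach: ΔP = f(L/D)(ρV²/2) = 0.03819·(226/0.261)·(1110·9.009²/2) = 0.03819·865.9·4.504e+04 = 1.489e+06 Pa.
Head loss h_f = ΔP/(ρg) = 1.489e+06/(1110·9.81) = 137 m.

h_f ≈ 137 m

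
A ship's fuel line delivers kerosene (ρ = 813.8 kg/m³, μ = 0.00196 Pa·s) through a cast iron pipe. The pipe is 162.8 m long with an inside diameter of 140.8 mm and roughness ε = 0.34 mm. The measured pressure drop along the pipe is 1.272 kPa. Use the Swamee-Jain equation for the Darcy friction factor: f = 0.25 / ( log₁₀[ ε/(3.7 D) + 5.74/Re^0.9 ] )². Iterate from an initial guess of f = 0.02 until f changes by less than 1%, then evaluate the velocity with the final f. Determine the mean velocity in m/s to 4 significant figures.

V ≈ 0.2924 m/s

Rearranging Darcy-Weisbach: V = √(2·ΔP·D/(f·L·ρ)). With ε/D = 0.00034/0.1408 = 0.00241, iterate starting from f = 0.02:
  f = 0.02 → V = √(2·1272·0.1408/(0.02·162.8·813.8)) = 0.3677 m/s; Re = ρVD/μ = 2.149e+04; f → 0.03054
  f = 0.03054 → V = 0.2975 m/s; Re = 1.739e+04; f → 0.03153
  f = 0.03153 → V = 0.2928 m/s; Re = 1.712e+04; f → 0.03161
Converged (Δf/f < 1%). With the final f = 0.03161: V = √(2·1272·0.1408/(0.03161·162.8·813.8)) = 0.2924 m/s.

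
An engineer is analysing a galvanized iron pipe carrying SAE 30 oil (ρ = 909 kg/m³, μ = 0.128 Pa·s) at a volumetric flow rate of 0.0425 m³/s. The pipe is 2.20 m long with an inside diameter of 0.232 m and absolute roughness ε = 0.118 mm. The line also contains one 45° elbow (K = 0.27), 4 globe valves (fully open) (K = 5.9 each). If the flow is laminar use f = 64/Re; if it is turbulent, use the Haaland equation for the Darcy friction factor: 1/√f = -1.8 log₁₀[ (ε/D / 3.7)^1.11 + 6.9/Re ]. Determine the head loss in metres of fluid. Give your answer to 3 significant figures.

h_f ≈ 1.25 m

Cross-sectional area A = πD²/4 = π(0.232)²/4 = 0.04227 m²; mean velocity V = Q/A = 0.0425/0.04227 = 1.005 m/s.
Reynolds number Re = ρVD/μ = 909 · 1.005 · 0.232 / 0.128 = 1656.
Re < 2300 → laminar flow, so f = 64/Re = 64/1656 = 0.03864 (the turbulent correlation is not needed).
Total minor-loss coefficient ΣK = 1·0.27 + 4·5.9 = 23.9.
ΔP = [f·L/D + ΣK]·(ρV²/2) = [0.03864·2.2/0.232 + 23.9]·(909·1.005²/2) = [0.3664 + 23.9]·459.4 = 1.113e+04 Pa.
Head loss h_f = ΔP/(ρg) = 1.113e+04/(909·9.81) = 1.25 m.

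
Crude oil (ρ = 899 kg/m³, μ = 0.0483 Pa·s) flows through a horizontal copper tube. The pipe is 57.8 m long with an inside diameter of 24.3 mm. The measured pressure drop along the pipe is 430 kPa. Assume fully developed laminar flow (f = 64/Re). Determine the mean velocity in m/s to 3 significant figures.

For laminar flow, f = 64/Re with Re = ρVD/μ, so Darcy-Weisbach reduces to ΔP = 32μLV/D². Solving for V: V = ΔP·D²/(32μL) = 4.3e+05·(0.0243)²/(32·0.0483·57.8) = 2.842 m/s.
Check: Re = ρVD/μ = 899·2.842·0.0243/0.0483 = 1286 < 2300, so the laminar assumption holds.

V ≈ 2.84 m/s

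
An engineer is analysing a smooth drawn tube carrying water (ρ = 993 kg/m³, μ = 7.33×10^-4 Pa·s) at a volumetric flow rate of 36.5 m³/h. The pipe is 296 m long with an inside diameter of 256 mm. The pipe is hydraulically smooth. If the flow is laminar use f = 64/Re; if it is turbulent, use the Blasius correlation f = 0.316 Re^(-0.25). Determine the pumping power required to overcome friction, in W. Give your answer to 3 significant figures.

P ≈ 4.41 W

Q = 36.5 m³/h = 36.5/3600 = 0.01014 m³/s.
Cross-sectional area A = πD²/4 = π(0.256)²/4 = 0.05147 m²; mean velocity V = Q/A = 0.01014/0.05147 = 0.197 m/s.
Reynolds number Re = ρVD/μ = 993 · 0.197 · 0.256 / 0.000733 = 6.831e+04.
Re > 4000 → turbulent. Smooth-pipe (Blasius): f = 0.316 Re^(-0.25) = 0.316/(6.831e+04)^0.25 = 0.01955.
Darcy-Weisbach: ΔP = f(L/D)(ρV²/2) = 0.01955·(296/0.256)·(993·0.197²/2) = 0.01955·1156·19.26 = 435.4 Pa.
Pumping power P = QΔP = 0.01014·435.4 = 4.414 W = 4.41 W.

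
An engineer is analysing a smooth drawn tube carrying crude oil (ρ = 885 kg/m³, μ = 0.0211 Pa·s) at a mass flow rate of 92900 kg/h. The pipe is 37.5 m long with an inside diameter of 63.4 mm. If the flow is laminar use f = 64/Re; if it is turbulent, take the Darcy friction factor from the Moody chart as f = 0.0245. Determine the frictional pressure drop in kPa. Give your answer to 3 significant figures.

ΔP ≈ 547 kPa

ṁ = 92900 kg/h = 92900/3600 = 25.81 kg/s.
A = πD²/4 = π(0.0634)²/4 = 0.003157 m²; mean velocity V = ṁ/(ρA) = 25.81/(885 · 0.003157) = 9.236 m/s.
Reynolds number Re = ρVD/μ = 885 · 9.236 · 0.0634 / 0.0211 = 2.456e+04.
Re > 4000 → turbulent; use the Moody-chart value f = 0.0245.
Darcy-Weisbach: ΔP = f(L/D)(ρV²/2) = 0.0245·(37.5/0.0634)·(885·9.236²/2) = 0.0245·591.5·3.775e+04 = 5.47e+05 Pa.
ΔP = 5.47e+05 Pa = 547 kPa.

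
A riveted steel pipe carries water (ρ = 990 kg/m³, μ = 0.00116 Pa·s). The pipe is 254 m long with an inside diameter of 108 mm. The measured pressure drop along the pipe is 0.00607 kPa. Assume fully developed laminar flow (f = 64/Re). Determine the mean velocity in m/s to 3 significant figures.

For laminar flow, f = 64/Re with Re = ρVD/μ, so Darcy-Weisbach reduces to ΔP = 32μLV/D². Solving for V: V = ΔP·D²/(32μL) = 6.07·(0.108)²/(32·0.00116·254) = 0.007509 m/s.
Check: Re = ρVD/μ = 990·0.007509·0.108/0.00116 = 692.1 < 2300, so the laminar assumption holds.

V ≈ 0.00751 m/s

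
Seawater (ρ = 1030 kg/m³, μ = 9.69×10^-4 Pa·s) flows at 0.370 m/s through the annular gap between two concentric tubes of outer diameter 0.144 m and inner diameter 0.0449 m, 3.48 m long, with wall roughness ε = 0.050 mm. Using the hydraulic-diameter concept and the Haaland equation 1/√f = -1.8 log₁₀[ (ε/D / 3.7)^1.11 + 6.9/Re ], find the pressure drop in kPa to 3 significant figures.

Hydraulic diameter D_h = 4A/P = D_o - D_i = 0.144 - 0.0449 = 0.0991 m.
Re = ρVD_h/μ = 1030·0.37·0.0991/0.000969 = 3.898e+04.
ε/D_h = 5e-05/0.0991 = 0.000505; Haaland gives 1/√f = -1.8 log₁₀[5.12e-05+0.000177] = 6.555, so f = 0.02327.
ΔP = f(L/D_h)(ρV²/2) = 0.02327·3.48/0.0991·70.5 = 57.62 Pa.
ΔP = 0.0576 kPa.

ΔP ≈ 0.0576 kPa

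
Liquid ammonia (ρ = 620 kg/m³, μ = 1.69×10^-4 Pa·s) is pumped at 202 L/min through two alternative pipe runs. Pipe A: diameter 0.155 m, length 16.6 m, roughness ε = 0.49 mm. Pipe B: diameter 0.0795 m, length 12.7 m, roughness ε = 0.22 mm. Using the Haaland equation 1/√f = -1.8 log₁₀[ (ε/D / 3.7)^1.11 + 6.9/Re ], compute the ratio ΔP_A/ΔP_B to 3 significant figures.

Pipe A: V = Q/A = 0.003367/0.01887 = 0.1784 m/s; Re = 1.015e+05; ε/D = 0.00316; Haaland → f = 0.02773; ΔP_A = f(L/D)(ρV²/2) = 29.3 Pa.
Pipe B: V = Q/A = 0.003367/0.004964 = 0.6782 m/s; Re = 1.978e+05; ε/D = 0.00277; Haaland → f = 0.02627; ΔP_B = f(L/D)(ρV²/2) = 598.5 Pa.
ΔP_A/ΔP_B = 29.3/598.5 = 0.0490.

ΔP_A/ΔP_B ≈ 0.0490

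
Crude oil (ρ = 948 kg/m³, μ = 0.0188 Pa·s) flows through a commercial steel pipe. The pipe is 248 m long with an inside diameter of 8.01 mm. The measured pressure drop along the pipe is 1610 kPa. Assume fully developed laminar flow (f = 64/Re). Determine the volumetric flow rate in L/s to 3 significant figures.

For laminar flow, f = 64/Re with Re = ρVD/μ, so Darcy-Weisbach reduces to ΔP = 32μLV/D². Solving for V: V = ΔP·D²/(32μL) = 1.61e+06·(0.00801)²/(32·0.0188·248) = 0.6924 m/s.
Check: Re = ρVD/μ = 948·0.6924·0.00801/0.0188 = 279.6 < 2300, so the laminar assumption holds.
Q = V·A = 0.6924·(π/4·0.00801²) = 3.489e-05 m³/s = 0.0349 L/s.

Q ≈ 0.0349 L/s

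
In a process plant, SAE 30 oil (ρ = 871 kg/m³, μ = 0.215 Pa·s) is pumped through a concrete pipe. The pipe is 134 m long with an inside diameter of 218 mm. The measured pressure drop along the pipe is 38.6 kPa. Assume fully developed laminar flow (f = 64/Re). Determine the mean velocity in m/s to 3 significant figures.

For laminar flow, f = 64/Re with Re = ρVD/μ, so Darcy-Weisbach reduces to ΔP = 32μLV/D². Solving for V: V = ΔP·D²/(32μL) = 3.86e+04·(0.218)²/(32·0.215·134) = 1.99 m/s.
Check: Re = ρVD/μ = 871·1.99·0.218/0.215 = 1757 < 2300, so the laminar assumption holds.

V ≈ 1.99 m/s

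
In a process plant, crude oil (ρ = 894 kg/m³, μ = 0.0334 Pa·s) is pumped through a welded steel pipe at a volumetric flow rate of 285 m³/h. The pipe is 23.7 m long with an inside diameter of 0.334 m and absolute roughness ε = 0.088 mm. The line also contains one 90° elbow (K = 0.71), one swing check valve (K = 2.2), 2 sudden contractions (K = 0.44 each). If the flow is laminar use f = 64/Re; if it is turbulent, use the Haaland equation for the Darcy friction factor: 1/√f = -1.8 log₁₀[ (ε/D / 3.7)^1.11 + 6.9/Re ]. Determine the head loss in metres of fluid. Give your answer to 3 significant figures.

Q = 285 m³/h = 285/3600 = 0.07917 m³/s.
Cross-sectional area A = πD²/4 = π(0.334)²/4 = 0.08762 m²; mean velocity V = Q/A = 0.07917/0.08762 = 0.9036 m/s.
Reynolds number Re = ρVD/μ = 894 · 0.9036 · 0.334 / 0.0334 = 8078.
Re > 4000 → turbulent. Relative roughness ε/D = 8.8e-05/0.334 = 0.000263. Haaland: 1/√f = -1.8 log₁₀[(0.000263/3.7)^1.11 + 6.9/8078] = -1.8 log₁₀[2.49e-05 + 0.000854] = 5.501, so f = 0.03305.
Total minor-loss coefficient ΣK = 1·0.71 + 1·2.2 + 2·0.44 = 3.79.
ΔP = [f·L/D + ΣK]·(ρV²/2) = [0.03305·23.7/0.334 + 3.79]·(894·0.9036²/2) = [2.345 + 3.79]·364.9 = 2239 Pa.
Head loss h_f = ΔP/(ρg) = 2239/(894·9.81) = 0.255 m.

h_f ≈ 0.255 m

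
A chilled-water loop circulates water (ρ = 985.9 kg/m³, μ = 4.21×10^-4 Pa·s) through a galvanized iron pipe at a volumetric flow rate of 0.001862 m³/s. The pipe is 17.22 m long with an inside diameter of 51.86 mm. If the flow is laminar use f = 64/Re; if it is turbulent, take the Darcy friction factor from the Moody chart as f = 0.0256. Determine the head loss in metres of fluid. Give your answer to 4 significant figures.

Cross-sectional area A = πD²/4 = π(0.05186)²/4 = 0.002112 m²; mean velocity V = Q/A = 0.001862/0.002112 = 0.8815 m/s.
Reynolds number Re = ρVD/μ = 985.9 · 0.8815 · 0.05186 / 0.000421 = 1.071e+05.
Re > 4000 → turbulent; use the Moody-chart value f = 0.0256.
Darcy-Weisbach: ΔP = f(L/D)(ρV²/2) = 0.0256·(17.22/0.05186)·(985.9·0.8815²/2) = 0.0256·332·383 = 3256 Pa.
Head loss h_f = ΔP/(ρg) = 3256/(985.9·9.81) = 0.3367 m.

h_f ≈ 0.3367 m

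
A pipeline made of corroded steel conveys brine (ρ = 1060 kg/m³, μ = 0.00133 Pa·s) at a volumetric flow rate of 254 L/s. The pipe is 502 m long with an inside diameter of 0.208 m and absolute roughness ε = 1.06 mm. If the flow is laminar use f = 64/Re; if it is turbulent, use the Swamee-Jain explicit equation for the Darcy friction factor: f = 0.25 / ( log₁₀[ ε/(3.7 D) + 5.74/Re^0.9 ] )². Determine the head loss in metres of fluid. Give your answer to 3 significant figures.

Q = 254 L/s = 254/1000 = 0.254 m³/s.
Cross-sectional area A = πD²/4 = π(0.208)²/4 = 0.03398 m²; mean velocity V = Q/A = 0.254/0.03398 = 7.475 m/s.
Reynolds number Re = ρVD/μ = 1060 · 7.475 · 0.208 / 0.00133 = 1.239e+06.
Re > 4000 → turbulent. Relative roughness ε/D = 0.00106/0.208 = 0.0051. Swamee-Jain: f = 0.25/(log₁₀[0.0051/3.7 + 5.74/1.239e+06^0.9])² = 0.25/(log₁₀[0.00138 + 1.88e-05])² = 0.25/(-2.855)² = 0.03067.
Darcy-Weisbach: ΔP = f(L/D)(ρV²/2) = 0.03067·(502/0.208)·(1060·7.475²/2) = 0.03067·2413·2.961e+04 = 2.192e+06 Pa.
Head loss h_f = ΔP/(ρg) = 2.192e+06/(1060·9.81) = 211 m.

h_f ≈ 211 m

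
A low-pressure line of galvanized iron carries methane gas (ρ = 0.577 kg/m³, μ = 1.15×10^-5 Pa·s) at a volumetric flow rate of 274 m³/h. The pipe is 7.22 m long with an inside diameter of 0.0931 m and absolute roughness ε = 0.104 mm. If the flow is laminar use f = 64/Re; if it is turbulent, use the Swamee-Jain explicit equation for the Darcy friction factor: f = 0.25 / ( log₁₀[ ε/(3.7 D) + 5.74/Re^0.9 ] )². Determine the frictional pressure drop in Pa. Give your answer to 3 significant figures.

Q = 274 m³/h = 274/3600 = 0.07611 m³/s.
Cross-sectional area A = πD²/4 = π(0.0931)²/4 = 0.006808 m²; mean velocity V = Q/A = 0.07611/0.006808 = 11.18 m/s.
Reynolds number Re = ρVD/μ = 0.577 · 11.18 · 0.0931 / 1.15e-05 = 5.223e+04.
Re > 4000 → turbulent. Relative roughness ε/D = 0.000104/0.0931 = 0.00112. Swamee-Jain: f = 0.25/(log₁₀[0.00112/3.7 + 5.74/5.223e+04^0.9])² = 0.25/(log₁₀[0.000302 + 0.000326])² = 0.25/(-3.202)² = 0.02438.
Darcy-Weisbach: ΔP = f(L/D)(ρV²/2) = 0.02438·(7.22/0.0931)·(0.577·11.18²/2) = 0.02438·77.55·36.06 = 68.18 Pa.

ΔP ≈ 68.2 Pa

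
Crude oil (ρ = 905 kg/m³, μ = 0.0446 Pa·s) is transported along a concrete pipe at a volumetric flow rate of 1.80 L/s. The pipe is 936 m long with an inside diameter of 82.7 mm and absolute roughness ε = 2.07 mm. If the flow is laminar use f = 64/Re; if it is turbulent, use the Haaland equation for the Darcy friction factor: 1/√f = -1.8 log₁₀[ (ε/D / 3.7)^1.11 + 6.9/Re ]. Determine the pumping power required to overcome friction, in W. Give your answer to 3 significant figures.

P ≈ 118 W

Q = 1.80 L/s = 1.80/1000 = 0.0018 m³/s.
Cross-sectional area A = πD²/4 = π(0.0827)²/4 = 0.005372 m²; mean velocity V = Q/A = 0.0018/0.005372 = 0.3351 m/s.
Reynolds number Re = ρVD/μ = 905 · 0.3351 · 0.0827 / 0.0446 = 562.3.
Re < 2300 → laminar flow, so f = 64/Re = 64/562.3 = 0.1138 (the turbulent correlation is not needed).
Darcy-Weisbach: ΔP = f(L/D)(ρV²/2) = 0.1138·(936/0.0827)·(905·0.3351²/2) = 0.1138·1.132e+04·50.81 = 6.545e+04 Pa.
Pumping power P = QΔP = 0.0018·6.545e+04 = 117.8 W = 118 W.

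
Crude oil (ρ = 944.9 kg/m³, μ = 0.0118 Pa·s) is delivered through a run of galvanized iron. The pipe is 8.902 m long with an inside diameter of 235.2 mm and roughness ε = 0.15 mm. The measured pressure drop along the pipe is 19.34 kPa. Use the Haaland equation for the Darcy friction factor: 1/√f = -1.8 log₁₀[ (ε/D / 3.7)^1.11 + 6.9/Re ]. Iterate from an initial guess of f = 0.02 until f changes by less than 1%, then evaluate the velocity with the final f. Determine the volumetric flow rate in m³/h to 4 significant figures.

Q ≈ 1152 m³/h

Rearranging Darcy-Weisbach: V = √(2·ΔP·D/(f·L·ρ)). With ε/D = 0.00015/0.2352 = 0.000638, iterate starting from f = 0.02:
  f = 0.02 → V = √(2·1.934e+04·0.2352/(0.02·8.902·944.9)) = 7.354 m/s; Re = ρVD/μ = 1.385e+05; f → 0.01994
Converged (Δf/f < 1%). With the final f = 0.01994: V = √(2·1.934e+04·0.2352/(0.01994·8.902·944.9)) = 7.365 m/s.
Q = V·A = 7.365·(π/4·0.2352²) = 0.32 m³/s = 1152 m³/h.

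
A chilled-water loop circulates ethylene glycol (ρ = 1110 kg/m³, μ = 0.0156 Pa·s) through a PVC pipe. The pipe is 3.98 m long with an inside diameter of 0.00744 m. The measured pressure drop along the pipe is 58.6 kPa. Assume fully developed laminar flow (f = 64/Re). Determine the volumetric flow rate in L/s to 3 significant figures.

Q ≈ 0.0710 L/s

For laminar flow, f = 64/Re with Re = ρVD/μ, so Darcy-Weisbach reduces to ΔP = 32μLV/D². Solving for V: V = ΔP·D²/(32μL) = 5.86e+04·(0.00744)²/(32·0.0156·3.98) = 1.633 m/s.
Check: Re = ρVD/μ = 1110·1.633·0.00744/0.0156 = 864.3 < 2300, so the laminar assumption holds.
Q = V·A = 1.633·(π/4·0.00744²) = 7.098e-05 m³/s = 0.0710 L/s.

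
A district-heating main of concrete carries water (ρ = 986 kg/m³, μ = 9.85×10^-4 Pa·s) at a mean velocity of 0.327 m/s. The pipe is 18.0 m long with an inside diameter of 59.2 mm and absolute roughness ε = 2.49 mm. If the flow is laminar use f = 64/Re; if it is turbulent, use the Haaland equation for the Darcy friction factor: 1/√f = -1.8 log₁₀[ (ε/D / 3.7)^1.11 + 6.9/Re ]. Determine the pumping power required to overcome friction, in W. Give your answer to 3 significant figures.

P ≈ 0.975 W

Reynolds number Re = ρVD/μ = 986 · 0.327 · 0.0592 / 0.000985 = 1.938e+04.
Re > 4000 → turbulent. Relative roughness ε/D = 0.00249/0.0592 = 0.0421. Haaland: 1/√f = -1.8 log₁₀[(0.0421/3.7)^1.11 + 6.9/1.938e+04] = -1.8 log₁₀[0.00695 + 0.000356] = 3.846, so f = 0.06762.
Darcy-Weisbach: ΔP = f(L/D)(ρV²/2) = 0.06762·(18/0.0592)·(986·0.327²/2) = 0.06762·304.1·52.72 = 1084 Pa.
Q = V·A = 0.327·0.002753 = 0.0009001 m³/s.
Pumping power P = QΔP = 0.0009001·1084 = 0.9755 W = 0.975 W.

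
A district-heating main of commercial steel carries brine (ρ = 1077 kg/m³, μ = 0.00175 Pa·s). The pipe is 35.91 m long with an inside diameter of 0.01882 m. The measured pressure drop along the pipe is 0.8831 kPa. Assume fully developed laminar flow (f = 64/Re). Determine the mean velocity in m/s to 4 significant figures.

V ≈ 0.1555 m/s

For laminar flow, f = 64/Re with Re = ρVD/μ, so Darcy-Weisbach reduces to ΔP = 32μLV/D². Solving for V: V = ΔP·D²/(32μL) = 883.1·(0.01882)²/(32·0.00175·35.91) = 0.1555 m/s.
Check: Re = ρVD/μ = 1077·0.1555·0.01882/0.00175 = 1802 < 2300, so the laminar assumption holds.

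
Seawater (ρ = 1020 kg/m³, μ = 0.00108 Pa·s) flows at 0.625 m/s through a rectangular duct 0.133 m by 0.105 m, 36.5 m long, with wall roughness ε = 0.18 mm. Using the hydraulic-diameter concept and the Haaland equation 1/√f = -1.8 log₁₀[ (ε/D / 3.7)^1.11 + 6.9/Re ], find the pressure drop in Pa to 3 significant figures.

ΔP ≈ 1510 Pa

Hydraulic diameter D_h = 4A/P = 4·(0.133·0.105)/(2·(0.133+0.105)) = 0.05586/0.476 = 0.1174 m.
Re = ρVD_h/μ = 1020·0.625·0.1174/0.00108 = 6.927e+04.
ε/D_h = 0.00018/0.1174 = 0.00153; Haaland gives 1/√f = -1.8 log₁₀[0.000176+9.96e-05] = 6.407, so f = 0.02436.
ΔP = f(L/D_h)(ρV²/2) = 0.02436·36.5/0.1174·199.2 = 1509 Pa.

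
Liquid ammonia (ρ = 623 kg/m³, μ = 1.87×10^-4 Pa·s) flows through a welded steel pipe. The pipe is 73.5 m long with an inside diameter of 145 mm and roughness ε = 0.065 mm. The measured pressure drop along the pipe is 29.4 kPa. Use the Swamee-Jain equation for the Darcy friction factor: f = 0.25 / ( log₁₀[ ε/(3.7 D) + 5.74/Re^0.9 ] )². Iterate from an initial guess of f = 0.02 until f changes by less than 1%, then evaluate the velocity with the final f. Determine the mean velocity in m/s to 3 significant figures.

Rearranging Darcy-Weisbach: V = √(2·ΔP·D/(f·L·ρ)). With ε/D = 6.5e-05/0.145 = 0.000448, iterate starting from f = 0.02:
  f = 0.02 → V = √(2·2.94e+04·0.145/(0.02·73.5·623)) = 3.051 m/s; Re = ρVD/μ = 1.474e+06; f → 0.01676
  f = 0.01676 → V = 3.333 m/s; Re = 1.61e+06; f → 0.01672
Converged (Δf/f < 1%). With the final f = 0.01672: V = √(2·2.94e+04·0.145/(0.01672·73.5·623)) = 3.337 m/s.

V ≈ 3.34 m/s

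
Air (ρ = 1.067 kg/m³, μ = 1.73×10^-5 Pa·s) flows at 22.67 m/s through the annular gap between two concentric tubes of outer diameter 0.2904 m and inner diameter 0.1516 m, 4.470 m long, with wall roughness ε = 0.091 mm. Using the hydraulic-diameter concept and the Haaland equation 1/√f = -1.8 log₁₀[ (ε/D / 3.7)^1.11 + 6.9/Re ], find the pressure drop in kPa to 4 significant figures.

ΔP ≈ 0.1718 kPa

Hydraulic diameter D_h = 4A/P = D_o - D_i = 0.2904 - 0.1516 = 0.1388 m.
Re = ρVD_h/μ = 1.067·22.67·0.1388/1.73e-05 = 1.941e+05.
ε/D_h = 9.1e-05/0.1388 = 0.000656; Haaland gives 1/√f = -1.8 log₁₀[6.85e-05+3.56e-05] = 7.169, so f = 0.01946.
ΔP = f(L/D_h)(ρV²/2) = 0.01946·4.47/0.1388·274.2 = 171.8 Pa.
ΔP = 0.1718 kPa.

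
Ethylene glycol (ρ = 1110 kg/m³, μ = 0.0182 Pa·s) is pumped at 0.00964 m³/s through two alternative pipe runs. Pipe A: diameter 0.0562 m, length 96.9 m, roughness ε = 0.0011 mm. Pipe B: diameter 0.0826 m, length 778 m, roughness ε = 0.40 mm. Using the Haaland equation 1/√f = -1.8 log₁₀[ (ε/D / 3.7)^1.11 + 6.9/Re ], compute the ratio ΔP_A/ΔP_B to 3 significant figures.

Pipe A: V = Q/A = 0.00964/0.002481 = 3.886 m/s; Re = 1.332e+04; ε/D = 1.96e-05; Haaland → f = 0.02861; ΔP_A = f(L/D)(ρV²/2) = 4.135e+05 Pa.
Pipe B: V = Q/A = 0.00964/0.005359 = 1.799 m/s; Re = 9063; ε/D = 0.00484; Haaland → f = 0.03783; ΔP_B = f(L/D)(ρV²/2) = 6.4e+05 Pa.
ΔP_A/ΔP_B = 4.135e+05/6.4e+05 = 0.646.

ΔP_A/ΔP_B ≈ 0.646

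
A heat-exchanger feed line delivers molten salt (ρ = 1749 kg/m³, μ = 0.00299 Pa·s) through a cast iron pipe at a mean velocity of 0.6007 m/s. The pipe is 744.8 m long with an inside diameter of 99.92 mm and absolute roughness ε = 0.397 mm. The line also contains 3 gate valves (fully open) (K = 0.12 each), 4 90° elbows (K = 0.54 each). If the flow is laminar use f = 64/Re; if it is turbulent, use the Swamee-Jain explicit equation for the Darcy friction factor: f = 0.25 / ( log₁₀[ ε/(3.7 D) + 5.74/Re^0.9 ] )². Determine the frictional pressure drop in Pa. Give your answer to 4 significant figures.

ΔP ≈ 75130 Pa

Reynolds number Re = ρVD/μ = 1749 · 0.6007 · 0.09992 / 0.00299 = 3.511e+04.
Re > 4000 → turbulent. Relative roughness ε/D = 0.000397/0.09992 = 0.00397. Swamee-Jain: f = 0.25/(log₁₀[0.00397/3.7 + 5.74/3.511e+04^0.9])² = 0.25/(log₁₀[0.00107 + 0.000466])² = 0.25/(-2.813)² = 0.0316.
Total minor-loss coefficient ΣK = 3·0.12 + 4·0.54 = 2.52.
ΔP = [f·L/D + ΣK]·(ρV²/2) = [0.0316·744.8/0.09992 + 2.52]·(1749·0.6007²/2) = [235.6 + 2.52]·315.6 = 7.513e+04 Pa.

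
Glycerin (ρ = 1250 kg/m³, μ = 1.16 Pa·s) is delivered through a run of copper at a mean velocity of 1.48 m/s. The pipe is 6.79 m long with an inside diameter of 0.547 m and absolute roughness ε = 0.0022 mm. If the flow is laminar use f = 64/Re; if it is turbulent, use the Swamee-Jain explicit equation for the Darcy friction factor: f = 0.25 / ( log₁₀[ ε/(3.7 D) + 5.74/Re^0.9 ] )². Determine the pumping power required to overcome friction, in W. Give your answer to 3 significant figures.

Reynolds number Re = ρVD/μ = 1250 · 1.48 · 0.547 / 1.16 = 872.4.
Re < 2300 → laminar flow, so f = 64/Re = 64/872.4 = 0.07336 (the turbulent correlation is not needed).
Darcy-Weisbach: ΔP = f(L/D)(ρV²/2) = 0.07336·(6.79/0.547)·(1250·1.48²/2) = 0.07336·12.41·1369 = 1247 Pa.
Q = V·A = 1.48·0.235 = 0.3478 m³/s.
Pumping power P = QΔP = 0.3478·1247 = 433.6 W = 434 W.

P ≈ 434 W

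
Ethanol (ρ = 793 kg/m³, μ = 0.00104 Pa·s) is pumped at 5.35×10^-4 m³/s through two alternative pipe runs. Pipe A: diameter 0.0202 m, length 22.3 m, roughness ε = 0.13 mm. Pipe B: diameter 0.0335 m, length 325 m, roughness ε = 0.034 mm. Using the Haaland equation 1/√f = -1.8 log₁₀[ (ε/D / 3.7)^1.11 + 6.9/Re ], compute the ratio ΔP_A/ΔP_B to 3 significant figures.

Pipe A: V = Q/A = 0.000535/0.0003205 = 1.669 m/s; Re = 2.571e+04; ε/D = 0.00644; Haaland → f = 0.03557; ΔP_A = f(L/D)(ρV²/2) = 4.339e+04 Pa.
Pipe B: V = Q/A = 0.000535/0.0008814 = 0.607 m/s; Re = 1.55e+04; ε/D = 0.00101; Haaland → f = 0.02914; ΔP_B = f(L/D)(ρV²/2) = 4.129e+04 Pa.
ΔP_A/ΔP_B = 4.339e+04/4.129e+04 = 1.05.

ΔP_A/ΔP_B ≈ 1.05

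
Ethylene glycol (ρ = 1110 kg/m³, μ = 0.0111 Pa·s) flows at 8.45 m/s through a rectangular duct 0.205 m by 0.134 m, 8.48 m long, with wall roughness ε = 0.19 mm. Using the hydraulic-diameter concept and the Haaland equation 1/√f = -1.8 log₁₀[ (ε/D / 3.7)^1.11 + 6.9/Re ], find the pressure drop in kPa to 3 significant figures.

Hydraulic diameter D_h = 4A/P = 4·(0.205·0.134)/(2·(0.205+0.134)) = 0.1099/0.678 = 0.1621 m.
Re = ρVD_h/μ = 1110·8.45·0.1621/0.0111 = 1.369e+05.
ε/D_h = 0.00019/0.1621 = 0.00117; Haaland gives 1/√f = -1.8 log₁₀[0.000131+5.04e-05] = 6.736, so f = 0.02204.
ΔP = f(L/D_h)(ρV²/2) = 0.02204·8.48/0.1621·3.963e+04 = 4.57e+04 Pa.
ΔP = 45.7 kPa.

ΔP ≈ 45.7 kPa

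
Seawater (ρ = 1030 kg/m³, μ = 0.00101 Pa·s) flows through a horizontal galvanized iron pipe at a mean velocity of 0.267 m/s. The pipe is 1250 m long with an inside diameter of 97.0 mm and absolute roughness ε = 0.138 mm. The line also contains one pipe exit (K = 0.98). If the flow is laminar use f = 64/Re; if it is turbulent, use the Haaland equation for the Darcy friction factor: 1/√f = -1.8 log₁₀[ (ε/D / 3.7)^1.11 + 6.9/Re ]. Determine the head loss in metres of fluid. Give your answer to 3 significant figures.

Reynolds number Re = ρVD/μ = 1030 · 0.267 · 0.097 / 0.00101 = 2.641e+04.
Re > 4000 → turbulent. Relative roughness ε/D = 0.000138/0.097 = 0.00142. Haaland: 1/√f = -1.8 log₁₀[(0.00142/3.7)^1.11 + 6.9/2.641e+04] = -1.8 log₁₀[0.000162 + 0.000261] = 6.072, so f = 0.02712.
Total minor-loss coefficient ΣK = 1·0.98 = 0.98.
ΔP = [f·L/D + ΣK]·(ρV²/2) = [0.02712·1250/0.097 + 0.98]·(1030·0.267²/2) = [349.5 + 0.98]·36.71 = 1.287e+04 Pa.
Head loss h_f = ΔP/(ρg) = 1.287e+04/(1030·9.81) = 1.27 m.

h_f ≈ 1.27 m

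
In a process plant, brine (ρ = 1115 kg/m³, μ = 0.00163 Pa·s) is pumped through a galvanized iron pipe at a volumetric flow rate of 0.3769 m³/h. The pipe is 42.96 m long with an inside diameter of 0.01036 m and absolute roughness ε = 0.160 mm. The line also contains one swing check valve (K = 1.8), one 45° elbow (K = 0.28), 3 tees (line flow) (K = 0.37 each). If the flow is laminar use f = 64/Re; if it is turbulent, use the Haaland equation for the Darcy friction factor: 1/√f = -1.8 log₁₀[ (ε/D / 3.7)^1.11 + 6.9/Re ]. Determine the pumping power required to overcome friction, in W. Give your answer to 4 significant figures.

Q = 0.3769 m³/h = 0.3769/3600 = 0.0001047 m³/s.
Cross-sectional area A = πD²/4 = π(0.01036)²/4 = 8.43e-05 m²; mean velocity V = Q/A = 0.0001047/8.43e-05 = 1.242 m/s.
Reynolds number Re = ρVD/μ = 1115 · 1.242 · 0.01036 / 0.00163 = 8802.
Re > 4000 → turbulent. Relative roughness ε/D = 0.00016/0.01036 = 0.0154. Haaland: 1/√f = -1.8 log₁₀[(0.0154/3.7)^1.11 + 6.9/8802] = -1.8 log₁₀[0.00228 + 0.000784] = 4.524, so f = 0.04887.
Total minor-loss coefficient ΣK = 1·1.8 + 1·0.28 + 3·0.37 = 3.19.
ΔP = [f·L/D + ΣK]·(ρV²/2) = [0.04887·42.96/0.01036 + 3.19]·(1115·1.242²/2) = [202.7 + 3.19]·860 = 1.77e+05 Pa.
Pumping power P = QΔP = 0.0001047·1.77e+05 = 18.532 W = 18.53 W.

P ≈ 18.53 W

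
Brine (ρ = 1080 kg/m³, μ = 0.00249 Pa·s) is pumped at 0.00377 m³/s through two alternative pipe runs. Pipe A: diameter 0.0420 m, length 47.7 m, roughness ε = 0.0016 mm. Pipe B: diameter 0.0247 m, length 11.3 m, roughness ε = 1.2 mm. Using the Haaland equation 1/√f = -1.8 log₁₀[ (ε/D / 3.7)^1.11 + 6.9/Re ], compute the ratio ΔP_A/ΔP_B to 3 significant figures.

ΔP_A/ΔP_B ≈ 0.0872

Pipe A: V = Q/A = 0.00377/0.001385 = 2.721 m/s; Re = 4.957e+04; ε/D = 3.81e-05; Haaland → f = 0.02085; ΔP_A = f(L/D)(ρV²/2) = 9.469e+04 Pa.
Pipe B: V = Q/A = 0.00377/0.0004792 = 7.868 m/s; Re = 8.429e+04; ε/D = 0.0486; Haaland → f = 0.07104; ΔP_B = f(L/D)(ρV²/2) = 1.086e+06 Pa.
ΔP_A/ΔP_B = 9.469e+04/1.086e+06 = 0.0872.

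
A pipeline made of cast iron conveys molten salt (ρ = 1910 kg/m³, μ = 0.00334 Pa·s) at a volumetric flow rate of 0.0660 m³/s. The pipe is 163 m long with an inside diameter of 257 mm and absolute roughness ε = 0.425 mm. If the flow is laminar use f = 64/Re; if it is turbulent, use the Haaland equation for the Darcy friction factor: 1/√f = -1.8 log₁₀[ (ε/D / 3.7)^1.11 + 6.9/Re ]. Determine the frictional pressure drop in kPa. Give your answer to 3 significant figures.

Cross-sectional area A = πD²/4 = π(0.257)²/4 = 0.05187 m²; mean velocity V = Q/A = 0.066/0.05187 = 1.272 m/s.
Reynolds number Re = ρVD/μ = 1910 · 1.272 · 0.257 / 0.00334 = 1.87e+05.
Re > 4000 → turbulent. Relative roughness ε/D = 0.000425/0.257 = 0.00165. Haaland: 1/√f = -1.8 log₁₀[(0.00165/3.7)^1.11 + 6.9/1.87e+05] = -1.8 log₁₀[0.000191 + 3.69e-05] = 6.555, so f = 0.02327.
Darcy-Weisbach: ΔP = f(L/D)(ρV²/2) = 0.02327·(163/0.257)·(1910·1.272²/2) = 0.02327·634.2·1546 = 2.282e+04 Pa.
ΔP = 2.282e+04 Pa = 22.8 kPa.

ΔP ≈ 22.8 kPa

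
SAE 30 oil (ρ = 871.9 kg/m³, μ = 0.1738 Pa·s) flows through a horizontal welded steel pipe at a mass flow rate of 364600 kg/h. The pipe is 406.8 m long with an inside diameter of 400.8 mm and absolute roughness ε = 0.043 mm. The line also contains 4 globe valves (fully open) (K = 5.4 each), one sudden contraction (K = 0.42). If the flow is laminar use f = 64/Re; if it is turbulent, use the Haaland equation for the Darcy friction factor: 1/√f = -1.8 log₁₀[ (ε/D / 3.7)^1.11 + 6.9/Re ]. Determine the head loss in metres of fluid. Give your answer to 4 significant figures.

h_f ≈ 2.467 m

ṁ = 364600 kg/h = 364600/3600 = 101.3 kg/s.
A = πD²/4 = π(0.4008)²/4 = 0.1262 m²; mean velocity V = ṁ/(ρA) = 101.3/(871.9 · 0.1262) = 0.9207 m/s.
Reynolds number Re = ρVD/μ = 871.9 · 0.9207 · 0.4008 / 0.174 = 1851.
Re < 2300 → laminar flow, so f = 64/Re = 64/1851 = 0.03457 (the turbulent correlation is not needed).
Total minor-loss coefficient ΣK = 4·5.4 + 1·0.42 = 22.
ΔP = [f·L/D + ΣK]·(ρV²/2) = [0.03457·406.8/0.4008 + 22]·(871.9·0.9207²/2) = [35.09 + 22]·369.5 = 2.11e+04 Pa.
Head loss h_f = ΔP/(ρg) = 2.11e+04/(871.9·9.81) = 2.467 m.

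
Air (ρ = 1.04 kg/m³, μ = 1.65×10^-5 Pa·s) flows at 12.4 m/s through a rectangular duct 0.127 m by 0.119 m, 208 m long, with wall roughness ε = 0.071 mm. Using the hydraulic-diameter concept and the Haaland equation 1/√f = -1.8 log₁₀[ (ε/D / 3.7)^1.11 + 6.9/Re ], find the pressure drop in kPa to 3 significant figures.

Hydraulic diameter D_h = 4A/P = 4·(0.127·0.119)/(2·(0.127+0.119)) = 0.06045/0.492 = 0.1229 m.
Re = ρVD_h/μ = 1.04·12.4·0.1229/1.65e-05 = 9.603e+04.
ε/D_h = 7.1e-05/0.1229 = 0.000578; Haaland gives 1/√f = -1.8 log₁₀[5.96e-05+7.19e-05] = 6.987, so f = 0.02049.
ΔP = f(L/D_h)(ρV²/2) = 0.02049·208/0.1229·79.96 = 2773 Pa.
ΔP = 2.77 kPa.

ΔP ≈ 2.77 kPa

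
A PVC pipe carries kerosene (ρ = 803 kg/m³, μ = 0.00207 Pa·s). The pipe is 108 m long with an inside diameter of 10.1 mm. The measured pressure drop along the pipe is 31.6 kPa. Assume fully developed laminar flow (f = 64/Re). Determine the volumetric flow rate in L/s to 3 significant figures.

For laminar flow, f = 64/Re with Re = ρVD/μ, so Darcy-Weisbach reduces to ΔP = 32μLV/D². Solving for V: V = ΔP·D²/(32μL) = 3.16e+04·(0.0101)²/(32·0.00207·108) = 0.4506 m/s.
Check: Re = ρVD/μ = 803·0.4506·0.0101/0.00207 = 1765 < 2300, so the laminar assumption holds.
Q = V·A = 0.4506·(π/4·0.0101²) = 3.61e-05 m³/s = 0.0361 L/s.

Q ≈ 0.0361 L/s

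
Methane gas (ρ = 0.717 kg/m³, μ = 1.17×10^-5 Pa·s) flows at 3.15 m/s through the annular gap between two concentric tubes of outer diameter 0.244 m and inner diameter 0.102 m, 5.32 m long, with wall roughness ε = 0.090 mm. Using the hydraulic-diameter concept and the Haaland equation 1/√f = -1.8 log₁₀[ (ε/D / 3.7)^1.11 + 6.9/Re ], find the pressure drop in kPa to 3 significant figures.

Hydraulic diameter D_h = 4A/P = D_o - D_i = 0.244 - 0.102 = 0.142 m.
Re = ρVD_h/μ = 0.717·3.15·0.142/1.17e-05 = 2.741e+04.
ε/D_h = 9e-05/0.142 = 0.000634; Haaland gives 1/√f = -1.8 log₁₀[6.6e-05+0.000252] = 6.296, so f = 0.02522.
ΔP = f(L/D_h)(ρV²/2) = 0.02522·5.32/0.142·3.557 = 3.362 Pa.
ΔP = 0.00336 kPa.

ΔP ≈ 0.00336 kPa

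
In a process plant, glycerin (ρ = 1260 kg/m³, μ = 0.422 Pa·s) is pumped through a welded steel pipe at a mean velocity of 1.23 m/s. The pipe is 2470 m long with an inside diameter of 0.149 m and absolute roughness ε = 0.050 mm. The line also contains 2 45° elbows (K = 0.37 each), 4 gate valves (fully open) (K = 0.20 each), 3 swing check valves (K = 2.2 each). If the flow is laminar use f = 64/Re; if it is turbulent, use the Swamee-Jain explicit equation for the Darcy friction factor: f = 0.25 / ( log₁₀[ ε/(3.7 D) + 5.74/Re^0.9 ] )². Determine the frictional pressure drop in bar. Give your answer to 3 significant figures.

ΔP ≈ 18.6 bar

Reynolds number Re = ρVD/μ = 1260 · 1.23 · 0.149 / 0.422 = 547.2.
Re < 2300 → laminar flow, so f = 64/Re = 64/547.2 = 0.117 (the turbulent correlation is not needed).
Total minor-loss coefficient ΣK = 2·0.37 + 4·0.2 + 3·2.2 = 8.14.
ΔP = [f·L/D + ΣK]·(ρV²/2) = [0.117·2470/0.149 + 8.14]·(1260·1.23²/2) = [1939 + 8.14]·953.1 = 1.856e+06 Pa.
ΔP = 1.856e+06 Pa = 18.6 bar.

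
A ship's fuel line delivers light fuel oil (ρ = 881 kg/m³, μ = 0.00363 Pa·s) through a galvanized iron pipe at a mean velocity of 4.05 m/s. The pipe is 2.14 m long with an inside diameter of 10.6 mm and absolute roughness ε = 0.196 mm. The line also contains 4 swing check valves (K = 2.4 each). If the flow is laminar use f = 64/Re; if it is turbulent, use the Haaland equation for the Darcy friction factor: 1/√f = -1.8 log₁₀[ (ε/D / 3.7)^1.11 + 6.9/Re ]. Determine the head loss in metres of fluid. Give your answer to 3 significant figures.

h_f ≈ 16.6 m

Reynolds number Re = ρVD/μ = 881 · 4.05 · 0.0106 / 0.00363 = 1.042e+04.
Re > 4000 → turbulent. Relative roughness ε/D = 0.000196/0.0106 = 0.0185. Haaland: 1/√f = -1.8 log₁₀[(0.0185/3.7)^1.11 + 6.9/1.042e+04] = -1.8 log₁₀[0.00279 + 0.000662] = 4.431, so f = 0.05092.
Total minor-loss coefficient ΣK = 4·2.4 = 9.6.
ΔP = [f·L/D + ΣK]·(ρV²/2) = [0.05092·2.14/0.0106 + 9.6]·(881·4.05²/2) = [10.28 + 9.6]·7225 = 1.436e+05 Pa.
Head loss h_f = ΔP/(ρg) = 1.436e+05/(881·9.81) = 16.6 m.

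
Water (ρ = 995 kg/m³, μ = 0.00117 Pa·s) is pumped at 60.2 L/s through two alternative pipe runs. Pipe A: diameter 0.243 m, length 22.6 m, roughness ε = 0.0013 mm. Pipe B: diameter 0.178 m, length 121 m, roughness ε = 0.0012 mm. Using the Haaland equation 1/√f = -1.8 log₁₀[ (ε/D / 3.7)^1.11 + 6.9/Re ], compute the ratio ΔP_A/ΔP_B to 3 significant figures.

Pipe A: V = Q/A = 0.0602/0.04638 = 1.298 m/s; Re = 2.682e+05; ε/D = 5.35e-06; Haaland → f = 0.01469; ΔP_A = f(L/D)(ρV²/2) = 1145 Pa.
Pipe B: V = Q/A = 0.0602/0.02488 = 2.419 m/s; Re = 3.662e+05; ε/D = 6.74e-06; Haaland → f = 0.01388; ΔP_B = f(L/D)(ρV²/2) = 2.748e+04 Pa.
ΔP_A/ΔP_B = 1145/2.748e+04 = 0.0417.

ΔP_A/ΔP_B ≈ 0.0417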